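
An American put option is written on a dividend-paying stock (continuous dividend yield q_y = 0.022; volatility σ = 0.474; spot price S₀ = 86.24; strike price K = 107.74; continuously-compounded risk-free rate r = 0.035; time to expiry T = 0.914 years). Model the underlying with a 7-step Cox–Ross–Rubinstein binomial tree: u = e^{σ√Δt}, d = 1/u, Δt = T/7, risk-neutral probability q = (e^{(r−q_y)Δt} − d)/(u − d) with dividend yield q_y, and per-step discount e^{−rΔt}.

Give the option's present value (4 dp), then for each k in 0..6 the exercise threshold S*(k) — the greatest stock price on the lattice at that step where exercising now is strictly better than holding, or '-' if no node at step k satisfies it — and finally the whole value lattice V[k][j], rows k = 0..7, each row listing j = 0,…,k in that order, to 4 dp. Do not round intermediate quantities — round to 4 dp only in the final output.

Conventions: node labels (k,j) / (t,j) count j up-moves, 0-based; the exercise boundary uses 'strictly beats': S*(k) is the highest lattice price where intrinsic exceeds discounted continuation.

price = 29.0677
boundary = - - - 51.5885 61.2263 72.6647 86.2400
tree:
29.0677
37.4887 19.5582
46.7418 27.0944 10.9839
56.1515 36.2571 16.7024 4.4394
64.2722 46.5137 24.6832 7.5824 0.8267
71.1146 56.1515 35.0753 12.8368 1.5442 0.0000
76.8799 64.2722 46.5137 21.5000 2.8846 0.0000 0.0000
81.7377 71.1146 56.1515 35.0753 5.3886 0.0000 0.0000 0.0000

params: Δt=0.13057 u=1.18682 d=0.84259 q=0.46222 e^(-rΔt)=0.99544
t_7 payoffs: 81.7377 71.1146 56.1515 35.0753 5.3886 0.0000 0.0000 0.0000
t_6: node(6,0) S=30.8601 payoff=76.8799 vs cont=76.4772 → 76.8799 [stop]  node(6,1) S=43.4678 payoff=64.2722 vs cont=63.9056 → 64.2722 [stop]  node(6,2) S=61.2263 payoff=46.5137 vs cont=46.1980 → 46.5137 [stop]  node(6,3) S=86.2400 payoff=21.5000 vs cont=21.2561 → 21.5000 [stop]  node(6,4) S=121.4728 payoff=0.0000 vs cont=2.8846 → 2.8846 [wait]  node(6,5) S=171.0999 payoff=0.0000 vs cont=0.0000 → 0.0000 [wait]  node(6,6) S=241.0017 payoff=0.0000 vs cont=0.0000 → 0.0000 [wait]  ⇒ S*(6)=86.2400
t_5: node(5,0) S=36.6254 payoff=71.1146 vs cont=70.7284 → 71.1146 [stop]  node(5,1) S=51.5885 payoff=56.1515 vs cont=55.8082 → 56.1515 [stop]  node(5,2) S=72.6647 payoff=35.0753 vs cont=34.7925 → 35.0753 [stop]  node(5,3) S=102.3514 payoff=5.3886 vs cont=12.8368 → 12.8368 [wait]  node(5,4) S=144.1665 payoff=0.0000 vs cont=1.5442 → 1.5442 [wait]  node(5,5) S=203.0649 payoff=0.0000 vs cont=0.0000 → 0.0000 [wait]  ⇒ S*(5)=72.6647
t_4: node(4,0) S=43.4678 payoff=64.2722 vs cont=63.9056 → 64.2722 [stop]  node(4,1) S=61.2263 payoff=46.5137 vs cont=46.1980 → 46.5137 [stop]  node(4,2) S=86.2400 payoff=21.5000 vs cont=24.6832 → 24.6832 [wait]  node(4,3) S=121.4728 payoff=0.0000 vs cont=7.5824 → 7.5824 [wait]  node(4,4) S=171.0999 payoff=0.0000 vs cont=0.8267 → 0.8267 [wait]  ⇒ S*(4)=61.2263
t_3: node(3,0) S=51.5885 payoff=56.1515 vs cont=55.8082 → 56.1515 [stop]  node(3,1) S=72.6647 payoff=35.0753 vs cont=36.2571 → 36.2571 [wait]  node(3,2) S=102.3514 payoff=5.3886 vs cont=16.7024 → 16.7024 [wait]  node(3,3) S=144.1665 payoff=0.0000 vs cont=4.4394 → 4.4394 [wait]  ⇒ S*(3)=51.5885
t_2: node(2,0) S=61.2263 payoff=46.5137 vs cont=46.7418 → 46.7418 [wait]  node(2,1) S=86.2400 payoff=21.5000 vs cont=27.0944 → 27.0944 [wait]  node(2,2) S=121.4728 payoff=0.0000 vs cont=10.9839 → 10.9839 [wait]  ⇒ S*(2)=-
t_1: node(1,0) S=72.6647 payoff=35.0753 vs cont=37.4887 → 37.4887 [wait]  node(1,1) S=102.3514 payoff=5.3886 vs cont=19.5582 → 19.5582 [wait]  ⇒ S*(1)=-
t_0: node(0,0) S=86.2400 payoff=21.5000 vs cont=29.0677 → 29.0677 [wait]  ⇒ S*(0)=-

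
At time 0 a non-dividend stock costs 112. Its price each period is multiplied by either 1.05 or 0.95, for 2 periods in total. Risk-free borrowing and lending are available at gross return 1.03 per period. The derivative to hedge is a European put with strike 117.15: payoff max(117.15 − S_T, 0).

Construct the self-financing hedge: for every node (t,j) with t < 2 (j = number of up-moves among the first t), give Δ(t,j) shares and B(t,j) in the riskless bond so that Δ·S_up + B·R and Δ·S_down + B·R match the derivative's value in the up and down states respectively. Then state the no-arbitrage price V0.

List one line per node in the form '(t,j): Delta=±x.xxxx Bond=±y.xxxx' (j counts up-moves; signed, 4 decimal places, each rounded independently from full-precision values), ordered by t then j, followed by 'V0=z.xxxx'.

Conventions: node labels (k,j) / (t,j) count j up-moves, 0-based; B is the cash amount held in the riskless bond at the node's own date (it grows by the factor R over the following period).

(0,0): Delta=-0.5610 Bond=65.0787
(1,0): Delta=-1.0000 Bond=113.7379
(1,1): Delta=-0.4617 Bond=55.3544
V0=2.2438

Risk-neutral probability p* = (R−d)/(u−d) = (1.03−0.95)/(1.05−0.95) = 0.8000.
Expiry values: V(2,0)=16.0700, V(2,1)=5.4300, V(2,2)=0.0000
(1,0): S=106.4000. Δ = (V_up−V_dn)/(S_up−S_dn) = (5.4300−16.0700)/(111.7200−101.0800) = -1.0000. V = [p*·5.4300 + (1−p*)·16.0700]/1.03 = 7.3379. B = V − Δ·S = 113.7379.
(1,1): S=117.6000. Δ = (V_up−V_dn)/(S_up−S_dn) = (0.0000−5.4300)/(123.4800−111.7200) = -0.4617. V = [p*·0.0000 + (1−p*)·5.4300]/1.03 = 1.0544. B = V − Δ·S = 55.3544.
(0,0): S=112.0000. Δ = (V_up−V_dn)/(S_up−S_dn) = (1.0544−7.3379)/(117.6000−106.4000) = -0.5610. V = [p*·1.0544 + (1−p*)·7.3379]/1.03 = 2.2438. B = V − Δ·S = 65.0787.
Sanity check at the root: Δ(0,0)·S0 + B(0,0) reproduces V0 = 2.2438.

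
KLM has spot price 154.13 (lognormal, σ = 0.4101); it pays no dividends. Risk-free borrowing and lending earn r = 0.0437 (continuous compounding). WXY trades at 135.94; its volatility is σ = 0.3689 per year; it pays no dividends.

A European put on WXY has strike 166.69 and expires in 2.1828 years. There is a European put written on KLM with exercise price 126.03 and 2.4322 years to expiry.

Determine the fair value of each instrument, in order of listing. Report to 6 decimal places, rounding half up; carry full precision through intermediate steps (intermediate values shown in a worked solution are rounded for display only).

[WXY put K=166.69]
σ√T = 0.3689·√2.1828 = 0.545024
d₁ = (ln(S/K) + (r+σ²/2)T) / (σ√T) = (ln(135.94/166.69) + (0.0437+0.3689²/2)·2.1828) / 0.545024 = (-0.203922 + 0.243914) / 0.545024 = 0.073376
d₂ = d₁ − σ√T = 0.073376 − 0.545024 = -0.471648
e^{−rT} = 0.909020
N(−d₁) = 0.470753,  N(−d₂) = 0.681411
price = K·e^{−rT}·N(−d₂) − S·N(−d₁) = 103.250461 − 63.994218 = 39.256243
[KLM put K=126.03]
σ√T = 0.4101·√2.4322 = 0.639572
d₁ = (ln(S/K) + (r+σ²/2)T) / (σ√T) = (ln(154.13/126.03) + (0.0437+0.4101²/2)·2.4322) / 0.639572 = (0.201276 + 0.310813) / 0.639572 = 0.800676
d₂ = d₁ − σ√T = 0.800676 − 0.639572 = 0.161104
e^{−rT} = 0.899166
N(−d₁) = 0.211660,  N(−d₂) = 0.436006
price = K·e^{−rT}·N(−d₂) − S·N(−d₁) = 49.409031 − 32.623111 = 16.785920

price(WXY put K=166.69) = 39.256243
price(KLM put K=126.03) = 16.785920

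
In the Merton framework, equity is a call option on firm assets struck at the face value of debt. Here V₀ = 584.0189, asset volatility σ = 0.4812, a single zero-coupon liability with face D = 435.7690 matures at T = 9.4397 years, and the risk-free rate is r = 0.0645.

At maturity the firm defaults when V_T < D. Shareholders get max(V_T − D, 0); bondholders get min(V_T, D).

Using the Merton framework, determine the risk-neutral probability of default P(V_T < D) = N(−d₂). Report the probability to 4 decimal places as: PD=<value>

With assets at 584.0189 and a single debt payment of 435.7690 at 9.4397 years:
d₁ = [ln(V₀/D) + (r + σ²/2)T] / (σ√T)
   = [ln(584.0189/435.7690) + (0.0645 + 0.5·0.4812²)·9.4397] / (0.4812·√9.4397)
   = [0.292821 + 1.701758] / 1.478443 = 1.349108
d₂ = d₁ − σ√T = 1.349108 − 1.478443 = -0.129336
risk-neutral PD = N(−d₂) = N(0.129336) = 0.551454

PD=0.5515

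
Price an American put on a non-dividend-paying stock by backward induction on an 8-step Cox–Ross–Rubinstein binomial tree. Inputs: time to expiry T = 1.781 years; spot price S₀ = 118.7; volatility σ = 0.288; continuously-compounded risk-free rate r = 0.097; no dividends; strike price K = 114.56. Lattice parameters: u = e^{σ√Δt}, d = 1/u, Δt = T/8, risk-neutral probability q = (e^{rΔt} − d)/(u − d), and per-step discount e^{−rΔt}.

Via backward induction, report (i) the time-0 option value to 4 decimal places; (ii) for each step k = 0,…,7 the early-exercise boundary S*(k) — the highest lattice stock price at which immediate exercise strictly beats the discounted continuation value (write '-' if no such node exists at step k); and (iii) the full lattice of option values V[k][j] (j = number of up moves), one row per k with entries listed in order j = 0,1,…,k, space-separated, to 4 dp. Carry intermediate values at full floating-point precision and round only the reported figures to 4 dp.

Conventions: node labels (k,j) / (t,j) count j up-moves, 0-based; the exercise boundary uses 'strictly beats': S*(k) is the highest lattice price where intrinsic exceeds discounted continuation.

price = 9.2638
boundary = - - 90.4525 78.9596 90.4525 78.9596 90.4525 103.6181
tree:
9.2638
15.1879 4.7113
24.1075 8.3829 1.8485
35.6004 14.4824 3.6494 0.4258
45.6329 24.1075 7.0630 0.9587 0.0000
54.3907 35.6004 13.3049 2.1585 0.0000 0.0000
62.0358 45.6329 24.1075 4.8598 0.0000 0.0000 0.0000
68.7095 54.3907 35.6004 10.9419 0.0000 0.0000 0.0000 0.0000
74.5352 62.0358 45.6329 24.1075 0.0000 0.0000 0.0000 0.0000 0.0000

params: Δt=0.22262 u=1.14555 d=0.87294 q=0.54616 e^(-rΔt)=0.97864
t_8 payoffs: 74.5352 62.0358 45.6329 24.1075 0.0000 0.0000 0.0000 0.0000 0.0000
t_7: node(7,0) S=45.8505 payoff=68.7095 vs cont=66.2621 → 68.7095 [stop]  node(7,1) S=60.1693 payoff=54.3907 vs cont=51.9434 → 54.3907 [stop]  node(7,2) S=78.9596 payoff=35.6004 vs cont=33.1530 → 35.6004 [stop]  node(7,3) S=103.6181 payoff=10.9419 vs cont=10.7073 → 10.9419 [stop]  node(7,4) S=135.9771 payoff=0.0000 vs cont=0.0000 → 0.0000 [wait]  node(7,5) S=178.4417 payoff=0.0000 vs cont=0.0000 → 0.0000 [wait]  node(7,6) S=234.1675 payoff=0.0000 vs cont=0.0000 → 0.0000 [wait]  node(7,7) S=307.2961 payoff=0.0000 vs cont=0.0000 → 0.0000 [wait]  ⇒ S*(7)=103.6181
t_6: node(6,0) S=52.5242 payoff=62.0358 vs cont=59.5884 → 62.0358 [stop]  node(6,1) S=68.9271 payoff=45.6329 vs cont=43.1855 → 45.6329 [stop]  node(6,2) S=90.4525 payoff=24.1075 vs cont=21.6602 → 24.1075 [stop]  node(6,3) S=118.7000 payoff=0.0000 vs cont=4.8598 → 4.8598 [wait]  node(6,4) S=155.7690 payoff=0.0000 vs cont=0.0000 → 0.0000 [wait]  node(6,5) S=204.4144 payoff=0.0000 vs cont=0.0000 → 0.0000 [wait]  node(6,6) S=268.2513 payoff=0.0000 vs cont=0.0000 → 0.0000 [wait]  ⇒ S*(6)=90.4525
t_5: node(5,0) S=60.1693 payoff=54.3907 vs cont=51.9434 → 54.3907 [stop]  node(5,1) S=78.9596 payoff=35.6004 vs cont=33.1530 → 35.6004 [stop]  node(5,2) S=103.6181 payoff=10.9419 vs cont=13.3049 → 13.3049 [wait]  node(5,3) S=135.9771 payoff=0.0000 vs cont=2.1585 → 2.1585 [wait]  node(5,4) S=178.4417 payoff=0.0000 vs cont=0.0000 → 0.0000 [wait]  node(5,5) S=234.1675 payoff=0.0000 vs cont=0.0000 → 0.0000 [wait]  ⇒ S*(5)=78.9596
t_4: node(4,0) S=68.9271 payoff=45.6329 vs cont=43.1855 → 45.6329 [stop]  node(4,1) S=90.4525 payoff=24.1075 vs cont=22.9232 → 24.1075 [stop]  node(4,2) S=118.7000 payoff=0.0000 vs cont=7.0630 → 7.0630 [wait]  node(4,3) S=155.7690 payoff=0.0000 vs cont=0.9587 → 0.9587 [wait]  node(4,4) S=204.4144 payoff=0.0000 vs cont=0.0000 → 0.0000 [wait]  ⇒ S*(4)=90.4525
t_3: node(3,0) S=78.9596 payoff=35.6004 vs cont=33.1530 → 35.6004 [stop]  node(3,1) S=103.6181 payoff=10.9419 vs cont=14.4824 → 14.4824 [wait]  node(3,2) S=135.9771 payoff=0.0000 vs cont=3.6494 → 3.6494 [wait]  node(3,3) S=178.4417 payoff=0.0000 vs cont=0.4258 → 0.4258 [wait]  ⇒ S*(3)=78.9596
t_2: node(2,0) S=90.4525 payoff=24.1075 vs cont=23.5526 → 24.1075 [stop]  node(2,1) S=118.7000 payoff=0.0000 vs cont=8.3829 → 8.3829 [wait]  node(2,2) S=155.7690 payoff=0.0000 vs cont=1.8485 → 1.8485 [wait]  ⇒ S*(2)=90.4525
t_1: node(1,0) S=103.6181 payoff=10.9419 vs cont=15.1879 → 15.1879 [wait]  node(1,1) S=135.9771 payoff=0.0000 vs cont=4.7113 → 4.7113 [wait]  ⇒ S*(1)=-
t_0: node(0,0) S=118.7000 payoff=0.0000 vs cont=9.2638 → 9.2638 [wait]  ⇒ S*(0)=-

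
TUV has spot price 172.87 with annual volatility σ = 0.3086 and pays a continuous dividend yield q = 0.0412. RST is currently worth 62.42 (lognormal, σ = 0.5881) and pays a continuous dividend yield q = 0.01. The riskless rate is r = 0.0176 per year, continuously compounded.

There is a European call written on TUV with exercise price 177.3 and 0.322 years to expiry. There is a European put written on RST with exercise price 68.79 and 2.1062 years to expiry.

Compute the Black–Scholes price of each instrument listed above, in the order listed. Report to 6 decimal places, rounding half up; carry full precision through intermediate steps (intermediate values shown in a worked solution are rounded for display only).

[TUV call K=177.3]
σ√T = 0.3086·√0.322 = 0.175115
d₁ = (ln(S/K) + (r−q+σ²/2)T) / (σ√T) = (ln(172.87/177.3) + (0.0176−0.0412+0.3086²/2)·0.322) / 0.175115 = (-0.025303 + 0.007733) / 0.175115 = -0.100333
d₂ = d₁ − σ√T = -0.100333 − 0.175115 = -0.275448
e^{−rT} = 0.994349
e^{−qT} = 0.986821
N(d₁) = 0.460040,  N(d₂) = 0.391486
price = S·e^{−qT}·N(d₁) − K·e^{−rT}·N(d₂) = 78.479023 − 69.018192 = 9.460831
[RST put K=68.79]
σ√T = 0.5881·√2.1062 = 0.853495
d₁ = (ln(S/K) + (r−q+σ²/2)T) / (σ√T) = (ln(62.42/68.79) + (0.0176−0.01+0.5881²/2)·2.1062) / 0.853495 = (-0.097173 + 0.380234) / 0.853495 = 0.331650
d₂ = d₁ − σ√T = 0.331650 − 0.853495 = -0.521845
e^{−rT} = 0.963610
e^{−qT} = 0.979158
N(−d₁) = 0.370077,  N(−d₂) = 0.699111
price = K·e^{−rT}·N(−d₂) − S·e^{−qT}·N(−d₁) = 46.341760 − 22.618752 = 23.723008

price(TUV call K=177.3) = 9.460831
price(RST put K=68.79) = 23.723008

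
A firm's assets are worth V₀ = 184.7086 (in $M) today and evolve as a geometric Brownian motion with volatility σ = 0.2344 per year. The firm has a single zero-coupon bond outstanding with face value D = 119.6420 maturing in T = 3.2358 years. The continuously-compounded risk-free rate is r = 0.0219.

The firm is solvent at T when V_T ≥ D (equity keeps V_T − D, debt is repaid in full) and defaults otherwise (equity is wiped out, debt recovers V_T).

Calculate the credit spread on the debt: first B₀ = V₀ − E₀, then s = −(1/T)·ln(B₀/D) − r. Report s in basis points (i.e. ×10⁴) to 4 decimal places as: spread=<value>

With assets at 184.7086 and a single debt payment of 119.6420 at 3.2358 years:
d₁ = [ln(V₀/D) + (r + σ²/2)T] / (σ√T)
   = [ln(184.7086/119.6420) + (0.0219 + 0.5·0.2344²)·3.2358] / (0.2344·√3.2358)
   = [0.434275 + 0.159757] / 0.421646 = 1.408840
d₂ = d₁ − σ√T = 1.408840 − 0.421646 = 0.987194
N(d₁) = 0.920559,  N(d₂) = 0.838226,  e^(−rT) = 0.931589
E₀ = V₀·N(d₁) − D·e^(−rT)·N(d₂)
   = 184.7086·0.920559 − 119.6420·0.931589·0.838226 = 76.608851
B₀ = V₀ − E₀ = 184.7086 − 76.608851 = 108.099749
spread = −(1/T)·ln(B₀/D) − r = −(1/3.2358)·ln(108.099749/119.6420) − 0.0219 = 0.00945223
in basis points: 0.00945223 × 10⁴ = 94.5223 bp

spread=94.5223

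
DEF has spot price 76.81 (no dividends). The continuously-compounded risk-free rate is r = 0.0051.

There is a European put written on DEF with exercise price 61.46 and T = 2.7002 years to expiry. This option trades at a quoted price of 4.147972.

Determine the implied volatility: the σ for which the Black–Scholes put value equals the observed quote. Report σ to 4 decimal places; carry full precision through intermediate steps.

sigma = 0.2306

At σ = 0.2306 the Black–Scholes value reproduces the quote:
σ√T = 0.2306·√2.7002 = 0.378928
d₁ = (ln(S/K) + (r+σ²/2)T) / (σ√T) = (ln(76.81/61.46) + (0.0051+0.2306²/2)·2.7002) / 0.378928 = (0.222948 + 0.085564) / 0.378928 = 0.814171
d₂ = d₁ − σ√T = 0.814171 − 0.378928 = 0.435243
e^{−rT} = 0.986323
N(−d₁) = 0.207773,  N(−d₂) = 0.331693
V = K·e^{−rT}·N(−d₂) − S·N(−d₁) = 20.107048 − 15.959076 = 4.147972 (the quoted price), and the Black–Scholes price is strictly increasing in σ, so σ is unique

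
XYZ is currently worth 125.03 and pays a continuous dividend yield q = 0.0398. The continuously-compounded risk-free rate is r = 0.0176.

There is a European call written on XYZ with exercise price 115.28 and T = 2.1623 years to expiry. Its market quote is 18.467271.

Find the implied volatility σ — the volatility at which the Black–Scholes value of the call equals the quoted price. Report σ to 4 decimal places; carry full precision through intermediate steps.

At σ = 0.2511 the Black–Scholes value reproduces the quote:
σ√T = 0.2511·√2.1623 = 0.369237
d₁ = (ln(S/K) + (r−q+σ²/2)T) / (σ√T) = (ln(125.03/115.28) + (0.0176−0.0398+0.2511²/2)·2.1623) / 0.369237 = (0.081190 + 0.020165) / 0.369237 = 0.274498
d₂ = d₁ − σ√T = 0.274498 − 0.369237 = -0.094739
e^{−rT} = 0.962659
e^{−qT} = 0.917540
N(d₁) = 0.608149,  N(d₂) = 0.462261
V = S·e^{−qT}·N(d₁) − K·e^{−rT}·N(d₂) = 69.766820 − 51.299550 = 18.467271 (the quoted price), and the Black–Scholes price is strictly increasing in σ, so σ is unique

sigma = 0.2511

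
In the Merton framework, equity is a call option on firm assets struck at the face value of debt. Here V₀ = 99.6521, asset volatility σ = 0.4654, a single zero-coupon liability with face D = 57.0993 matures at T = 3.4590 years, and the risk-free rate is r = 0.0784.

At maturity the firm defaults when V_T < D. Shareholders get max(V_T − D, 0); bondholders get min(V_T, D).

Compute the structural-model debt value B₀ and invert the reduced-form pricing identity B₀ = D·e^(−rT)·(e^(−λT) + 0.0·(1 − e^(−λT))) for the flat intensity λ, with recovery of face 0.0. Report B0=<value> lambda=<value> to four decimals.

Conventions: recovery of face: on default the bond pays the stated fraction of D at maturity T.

B0=38.6740 lambda=0.0342

With assets at 99.6521 and a single debt payment of 57.0993 at 3.4590 years:
d₁ = [ln(V₀/D) + (r + σ²/2)T] / (σ√T)
   = [ln(99.6521/57.0993) + (0.0784 + 0.5·0.4654²)·3.4590] / (0.4654·√3.4590)
   = [0.556893 + 0.645790] / 0.865569 = 1.389472
d₂ = d₁ − σ√T = 1.389472 − 0.865569 = 0.523903
N(d₁) = 0.917655,  N(d₂) = 0.699827,  e^(−rT) = 0.762475
E₀ = V₀·N(d₁) − D·e^(−rT)·N(d₂)
   = 99.6521·0.917655 − 57.0993·0.762475·0.699827 = 60.978064
B₀ = V₀ − E₀ = 99.6521 − 60.978064 = 38.674036
e^(−λT) = (B₀·e^(rT)/D − 0)/(1 − 0) = (38.6740·1.311518/57.0993 − 0)/1 = 0.88830625
λ = −ln(0.88830625)/3.4590 = 0.034241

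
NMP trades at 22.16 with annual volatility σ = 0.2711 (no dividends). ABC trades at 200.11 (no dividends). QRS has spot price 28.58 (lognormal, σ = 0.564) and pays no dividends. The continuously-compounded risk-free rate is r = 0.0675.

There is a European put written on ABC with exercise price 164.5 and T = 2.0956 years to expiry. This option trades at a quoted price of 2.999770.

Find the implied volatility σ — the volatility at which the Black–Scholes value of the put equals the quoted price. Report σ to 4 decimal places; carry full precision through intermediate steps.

At σ = 0.2015 the Black–Scholes value reproduces the quote:
σ√T = 0.2015·√2.0956 = 0.291695
d₁ = (ln(S/K) + (r+σ²/2)T) / (σ√T) = (ln(200.11/164.5) + (0.0675+0.2015²/2)·2.0956) / 0.291695 = (0.195957 + 0.183996) / 0.291695 = 1.302568
d₂ = d₁ − σ√T = 1.302568 − 0.291695 = 1.010872
e^{−rT} = 0.868096
N(−d₁) = 0.096361,  N(−d₂) = 0.156039
V = K·e^{−rT}·N(−d₂) − S·N(−d₁) = 22.282612 − 19.282842 = 2.999770 (equal to the quote); since ∂V/∂σ > 0 for all σ, the implied volatility is unique

sigma = 0.2015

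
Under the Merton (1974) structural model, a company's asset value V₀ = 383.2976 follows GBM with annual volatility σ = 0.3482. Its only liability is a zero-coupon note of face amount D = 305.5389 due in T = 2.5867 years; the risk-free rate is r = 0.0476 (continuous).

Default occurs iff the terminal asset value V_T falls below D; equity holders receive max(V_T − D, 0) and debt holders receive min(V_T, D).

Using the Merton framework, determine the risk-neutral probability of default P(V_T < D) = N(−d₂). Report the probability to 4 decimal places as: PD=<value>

Apply the equity-as-call identities (strike 305.5389, horizon 2.5867 years):
d₁ = [ln(V₀/D) + (r + σ²/2)T] / (σ√T)
   = [ln(383.2976/305.5389) + (0.0476 + 0.5·0.3482²)·2.5867] / (0.3482·√2.5867)
   = [0.226735 + 0.279937] / 0.560018 = 0.904742
d₂ = d₁ − σ√T = 0.904742 − 0.560018 = 0.344724
risk-neutral PD = N(−d₂) = N(-0.344724) = 0.365151

PD=0.3652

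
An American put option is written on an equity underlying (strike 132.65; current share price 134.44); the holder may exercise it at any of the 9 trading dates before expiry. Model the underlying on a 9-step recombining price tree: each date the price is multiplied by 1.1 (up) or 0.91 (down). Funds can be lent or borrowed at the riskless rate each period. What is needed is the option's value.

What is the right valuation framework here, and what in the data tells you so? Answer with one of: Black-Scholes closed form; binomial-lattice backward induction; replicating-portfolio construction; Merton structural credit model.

Key observation: an American put (K = 132.65, S₀ = 134.44) on a 9-date tree has no closed form — the optimal stopping decision is embedded and must be resolved recursively from expiry.

framework: binomial-lattice backward induction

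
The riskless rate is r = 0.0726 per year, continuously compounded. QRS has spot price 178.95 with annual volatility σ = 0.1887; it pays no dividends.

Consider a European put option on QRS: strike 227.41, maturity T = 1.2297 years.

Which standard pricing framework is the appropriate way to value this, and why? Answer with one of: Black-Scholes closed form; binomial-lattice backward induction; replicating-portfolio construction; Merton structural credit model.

Key observation: with QRS following a GBM at constant σ and r, the European put struck at 227.41 prices in closed form — nothing here needs a stepwise model or a balance sheet.

framework: Black-Scholes closed form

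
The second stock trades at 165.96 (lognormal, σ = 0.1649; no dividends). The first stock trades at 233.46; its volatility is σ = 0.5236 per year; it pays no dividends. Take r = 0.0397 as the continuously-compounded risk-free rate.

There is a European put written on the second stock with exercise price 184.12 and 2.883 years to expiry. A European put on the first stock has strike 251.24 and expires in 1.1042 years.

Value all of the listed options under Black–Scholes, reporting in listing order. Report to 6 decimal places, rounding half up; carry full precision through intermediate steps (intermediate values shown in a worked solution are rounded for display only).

price(the second stock put K=184.12) = 17.516822
price(the first stock put K=251.24) = 54.938844

[the second stock put K=184.12]
σ√T = 0.1649·√2.883 = 0.279990
d₁ = (ln(S/K) + (r+σ²/2)T) / (σ√T) = (ln(165.96/184.12) + (0.0397+0.1649²/2)·2.883) / 0.279990 = (-0.103841 + 0.153652) / 0.279990 = 0.177904
d₂ = d₁ − σ√T = 0.177904 − 0.279990 = -0.102086
e^{−rT} = 0.891852
N(−d₁) = 0.429399,  N(−d₂) = 0.540656
price = K·e^{−rT}·N(−d₂) − S·N(−d₁) = 88.779895 − 71.263073 = 17.516822
[the first stock put K=251.24]
σ√T = 0.5236·√1.1042 = 0.550204
d₁ = (ln(S/K) + (r+σ²/2)T) / (σ√T) = (ln(233.46/251.24) + (0.0397+0.5236²/2)·1.1042) / 0.550204 = (-0.073398 + 0.195199) / 0.550204 = 0.221374
d₂ = d₁ − σ√T = 0.221374 − 0.550204 = -0.328830
e^{−rT} = 0.957110
N(−d₁) = 0.412401,  N(−d₂) = 0.628858
price = K·e^{−rT}·N(−d₂) − S·N(−d₁) = 151.217875 − 96.279031 = 54.938844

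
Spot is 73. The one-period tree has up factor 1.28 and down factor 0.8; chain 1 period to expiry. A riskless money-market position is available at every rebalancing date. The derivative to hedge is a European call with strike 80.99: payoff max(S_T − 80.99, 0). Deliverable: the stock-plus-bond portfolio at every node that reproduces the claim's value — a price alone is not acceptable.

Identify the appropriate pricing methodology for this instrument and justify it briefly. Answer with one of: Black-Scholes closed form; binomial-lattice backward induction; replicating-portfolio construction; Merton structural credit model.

Key observation: since the answer must list Δ and B at each node of the 1.28/0.8 lattice on 73, the replicating-portfolio method — solving the two-state system at every node — is the one that applies.

framework: replicating-portfolio construction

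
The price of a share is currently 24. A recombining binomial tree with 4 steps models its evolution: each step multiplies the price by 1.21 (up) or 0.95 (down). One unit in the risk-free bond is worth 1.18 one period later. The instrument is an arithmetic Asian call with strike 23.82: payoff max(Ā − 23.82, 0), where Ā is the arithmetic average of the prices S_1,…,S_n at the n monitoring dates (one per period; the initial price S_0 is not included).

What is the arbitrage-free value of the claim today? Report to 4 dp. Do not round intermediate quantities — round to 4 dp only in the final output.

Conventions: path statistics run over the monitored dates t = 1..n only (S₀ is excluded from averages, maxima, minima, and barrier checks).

price = 6.7607

No-arbitrage gives p* = (R−d)/(u−d) = 0.8846: enumerate every path, weight its payoff by its p*-probability, and discount by R^4.
Enumerate all 2^4 = 16 price paths (U = up ×1.21, D = down ×0.95); each path with k up-moves has probability p*^k·(1−p*)^(4−k).
DDDD: Ā=21.1463, payoff=0.0000, prob=0.000177
UDDD: Ā=26.9337, payoff=3.1137, prob=0.001359
DUDD: Ā=25.3737, payoff=1.5537, prob=0.001359
UUDD: Ā=32.3181, payoff=8.4981, prob=0.010418
DDUD: Ā=23.8917, payoff=0.0717, prob=0.001359
UDUD: Ā=30.4305, payoff=6.6105, prob=0.010418
DUUD: Ā=28.8705, payoff=5.0505, prob=0.010418
UUUD: Ā=36.7719, payoff=12.9519, prob=0.079875
DDDU: Ā=22.4838, payoff=0.0000, prob=0.001359
UDDU: Ā=28.6373, payoff=4.8173, prob=0.010418
DUDU: Ā=27.0773, payoff=3.2573, prob=0.010418
UUDU: Ā=34.4879, payoff=10.6679, prob=0.079875
DDUU: Ā=25.5953, payoff=1.7753, prob=0.010418
UDUU: Ā=32.6003, payoff=8.7803, prob=0.079875
DUUU: Ā=31.0403, payoff=7.2203, prob=0.079875
UUUU: Ā=39.5355, payoff=15.7155, prob=0.612376
Price = Σ prob·payoff / R^4 = 13.107548 / 1.938778 = 6.7607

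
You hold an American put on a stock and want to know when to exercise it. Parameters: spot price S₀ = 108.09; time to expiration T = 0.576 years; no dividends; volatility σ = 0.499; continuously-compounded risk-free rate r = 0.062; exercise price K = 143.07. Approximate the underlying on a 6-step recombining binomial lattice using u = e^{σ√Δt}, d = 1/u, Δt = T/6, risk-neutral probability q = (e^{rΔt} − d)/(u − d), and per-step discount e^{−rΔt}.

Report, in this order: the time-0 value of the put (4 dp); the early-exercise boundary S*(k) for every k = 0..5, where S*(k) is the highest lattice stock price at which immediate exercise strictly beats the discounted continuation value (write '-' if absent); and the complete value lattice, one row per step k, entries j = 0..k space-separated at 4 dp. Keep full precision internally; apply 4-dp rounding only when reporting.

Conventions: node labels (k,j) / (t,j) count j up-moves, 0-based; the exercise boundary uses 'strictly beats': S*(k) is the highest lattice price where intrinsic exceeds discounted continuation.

price = 38.3241
boundary = - - 79.3402 92.6061 108.0900 92.6061
tree:
38.3241
50.4892 25.6558
63.7298 36.8097 13.9227
75.0953 50.4639 22.5136 4.8132
84.8327 63.7298 34.9800 9.3232 0.0000
93.1752 75.0953 50.4639 18.0589 0.0000 0.0000
100.3226 84.8327 63.7298 34.9800 0.0000 0.0000 0.0000

Δt=0.09600  u=1.16720  d=0.85675  q=0.48065  discount=0.99407
step 6 (expiry): payoffs max(K−S,0) = 100.3226 84.8327 63.7298 34.9800 0.0000 0.0000 0.0000
step 5: (k=5,j=0): S=49.8948, K−S=93.1752, hold=92.3262 ⇒ V=93.1752 exercise | (k=5,j=1): S=67.9747, K−S=75.0953, hold=74.2463 ⇒ V=75.0953 exercise | (k=5,j=2): S=92.6061, K−S=50.4639, hold=49.6149 ⇒ V=50.4639 exercise | (k=5,j=3): S=126.1629, K−S=16.9071, hold=18.0589 ⇒ V=18.0589 continue | (k=5,j=4): S=171.8793, K−S=0.0000, hold=0.0000 ⇒ V=0.0000 continue | (k=5,j=5): S=234.1617, K−S=0.0000, hold=0.0000 ⇒ V=0.0000 continue  boundary S*=92.6061
step 4: (k=4,j=0): S=58.2373, K−S=84.8327, hold=83.9837 ⇒ V=84.8327 exercise | (k=4,j=1): S=79.3402, K−S=63.7298, hold=62.8808 ⇒ V=63.7298 exercise | (k=4,j=2): S=108.0900, K−S=34.9800, hold=34.6813 ⇒ V=34.9800 exercise | (k=4,j=3): S=147.2576, K−S=0.0000, hold=9.3232 ⇒ V=9.3232 continue | (k=4,j=4): S=200.6179, K−S=0.0000, hold=0.0000 ⇒ V=0.0000 continue  boundary S*=108.0900
step 3: (k=3,j=0): S=67.9747, K−S=75.0953, hold=74.2463 ⇒ V=75.0953 exercise | (k=3,j=1): S=92.6061, K−S=50.4639, hold=49.6149 ⇒ V=50.4639 exercise | (k=3,j=2): S=126.1629, K−S=16.9071, hold=22.5136 ⇒ V=22.5136 continue | (k=3,j=3): S=171.8793, K−S=0.0000, hold=4.8132 ⇒ V=4.8132 continue  boundary S*=92.6061
step 2: (k=2,j=0): S=79.3402, K−S=63.7298, hold=62.8808 ⇒ V=63.7298 exercise | (k=2,j=1): S=108.0900, K−S=34.9800, hold=36.8097 ⇒ V=36.8097 continue | (k=2,j=2): S=147.2576, K−S=0.0000, hold=13.9227 ⇒ V=13.9227 continue  boundary S*=79.3402
step 1: (k=1,j=0): S=92.6061, K−S=50.4639, hold=50.4892 ⇒ V=50.4892 continue | (k=1,j=1): S=126.1629, K−S=16.9071, hold=25.6558 ⇒ V=25.6558 continue  boundary S*=-
step 0: (k=0,j=0): S=108.0900, K−S=34.9800, hold=38.3241 ⇒ V=38.3241 continue  boundary S*=-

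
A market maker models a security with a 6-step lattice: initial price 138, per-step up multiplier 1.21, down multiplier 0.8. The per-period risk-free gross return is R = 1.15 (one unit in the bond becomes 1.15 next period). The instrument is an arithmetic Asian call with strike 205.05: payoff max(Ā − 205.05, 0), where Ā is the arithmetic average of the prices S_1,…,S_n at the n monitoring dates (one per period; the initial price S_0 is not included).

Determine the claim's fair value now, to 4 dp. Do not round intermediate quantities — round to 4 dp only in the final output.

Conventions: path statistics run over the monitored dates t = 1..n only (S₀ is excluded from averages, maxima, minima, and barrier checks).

Set p* = 0.8537 (from d < R < u); the path-dependent value is the discounted p*-expectation over all price paths.
Enumerate all 2^6 = 64 price paths (U = up ×1.21, D = down ×0.8); each path with k up-moves has probability p*^k·(1−p*)^(6−k).
DDDDDD: Ā=67.8828, payoff=0.0000, prob=0.000010
UDDDDD: Ā=102.6727, payoff=0.0000, prob=0.000057
DUDDDD: Ā=93.2427, payoff=0.0000, prob=0.000057
UUDDDD: Ā=141.0295, payoff=0.0000, prob=0.000334
DDUDDD: Ā=85.6987, payoff=0.0000, prob=0.000057
UDUDDD: Ā=129.6192, payoff=0.0000, prob=0.000334
DUUDDD: Ā=120.1892, payoff=0.0000, prob=0.000334
UUUDDD: Ā=181.7862, payoff=0.0000, prob=0.001950
DDDUDD: Ā=79.6635, payoff=0.0000, prob=0.000057
UDDUDD: Ā=120.4910, payoff=0.0000, prob=0.000334
DUDUDD: Ā=111.0610, payoff=0.0000, prob=0.000334
UUDUDD: Ā=167.9797, payoff=0.0000, prob=0.001950
DDUUDD: Ā=103.5170, payoff=0.0000, prob=0.000334
UDUUDD: Ā=156.5694, payoff=0.0000, prob=0.001950
DUUUDD: Ā=147.1394, payoff=0.0000, prob=0.001950
UUUUDD: Ā=222.5484, payoff=17.4984, prob=0.011373
DDDDUD: Ā=74.8353, payoff=0.0000, prob=0.000057
UDDDUD: Ā=113.1884, payoff=0.0000, prob=0.000334
DUDDUD: Ā=103.7584, payoff=0.0000, prob=0.000334
UUDDUD: Ā=156.9346, payoff=0.0000, prob=0.001950
DDUDUD: Ā=96.2144, payoff=0.0000, prob=0.000334
UDUDUD: Ā=145.5243, payoff=0.0000, prob=0.001950
DUUDUD: Ā=136.0943, payoff=0.0000, prob=0.001950
UUUDUD: Ā=205.8426, payoff=0.7926, prob=0.011373
DDDUUD: Ā=90.1792, payoff=0.0000, prob=0.000334
UDDUUD: Ā=136.3960, payoff=0.0000, prob=0.001950
DUDUUD: Ā=126.9660, payoff=0.0000, prob=0.001950
UUDUUD: Ā=192.0361, payoff=0.0000, prob=0.011373
DDUUUD: Ā=119.4220, payoff=0.0000, prob=0.001950
UDUUUD: Ā=180.6258, payoff=0.0000, prob=0.011373
DUUUUD: Ā=171.1958, payoff=0.0000, prob=0.011373
UUUUUD: Ā=258.9337, payoff=53.8837, prob=0.066342
DDDDDU: Ā=70.9728, payoff=0.0000, prob=0.000057
UDDDDU: Ā=107.3463, payoff=0.0000, prob=0.000334
DUDDDU: Ā=97.9163, payoff=0.0000, prob=0.000334
UUDDDU: Ā=148.0984, payoff=0.0000, prob=0.001950
DDUDDU: Ā=90.3723, payoff=0.0000, prob=0.000334
UDUDDU: Ā=136.6881, payoff=0.0000, prob=0.001950
DUUDDU: Ā=127.2581, payoff=0.0000, prob=0.001950
UUUDDU: Ā=192.4779, payoff=0.0000, prob=0.011373
DDDUDU: Ā=84.3371, payoff=0.0000, prob=0.000334
UDDUDU: Ā=127.5599, payoff=0.0000, prob=0.001950
DUDUDU: Ā=118.1299, payoff=0.0000, prob=0.001950
UUDUDU: Ā=178.6715, payoff=0.0000, prob=0.011373
DDUUDU: Ā=110.5859, payoff=0.0000, prob=0.001950
UDUUDU: Ā=167.2612, payoff=0.0000, prob=0.011373
DUUUDU: Ā=157.8312, payoff=0.0000, prob=0.011373
UUUUDU: Ā=238.7196, payoff=33.6696, prob=0.066342
DDDDUU: Ā=79.5090, payoff=0.0000, prob=0.000334
UDDDUU: Ā=120.2573, payoff=0.0000, prob=0.001950
DUDDUU: Ā=110.8273, payoff=0.0000, prob=0.001950
UUDDUU: Ā=167.6263, payoff=0.0000, prob=0.011373
DDUDUU: Ā=103.2833, payoff=0.0000, prob=0.001950
UDUDUU: Ā=156.2160, payoff=0.0000, prob=0.011373
DUUDUU: Ā=146.7860, payoff=0.0000, prob=0.011373
UUUDUU: Ā=222.0138, payoff=16.9638, prob=0.066342
DDDUUU: Ā=97.2481, payoff=0.0000, prob=0.001950
UDDUUU: Ā=147.0878, payoff=0.0000, prob=0.011373
DUDUUU: Ā=137.6578, payoff=0.0000, prob=0.011373
UUDUUU: Ā=208.2074, payoff=3.1574, prob=0.066342
DDUUUU: Ā=130.1138, payoff=0.0000, prob=0.011373
UDUUUU: Ā=196.7971, payoff=0.0000, prob=0.066342
DUUUUU: Ā=187.3671, payoff=0.0000, prob=0.066342
UUUUUU: Ā=283.3927, payoff=78.3427, prob=0.386995
Price = Σ prob·payoff / R^6 = 37.669567 / 2.313061 = 16.2856

price = 16.2856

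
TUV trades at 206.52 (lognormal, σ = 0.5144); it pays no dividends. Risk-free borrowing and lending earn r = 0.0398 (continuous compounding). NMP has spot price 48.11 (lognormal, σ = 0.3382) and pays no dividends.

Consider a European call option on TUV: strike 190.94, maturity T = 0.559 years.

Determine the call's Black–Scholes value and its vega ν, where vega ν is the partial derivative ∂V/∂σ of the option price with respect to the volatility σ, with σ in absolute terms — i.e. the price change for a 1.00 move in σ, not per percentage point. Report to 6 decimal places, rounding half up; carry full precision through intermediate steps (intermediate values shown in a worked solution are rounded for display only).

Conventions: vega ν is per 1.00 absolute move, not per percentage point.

σ√T = 0.5144·√0.559 = 0.384598
d₁ = (ln(S/K) + (r+σ²/2)T) / (σ√T) = (ln(206.52/190.94) + (0.0398+0.5144²/2)·0.559) / 0.384598 = (0.078438 + 0.096206) / 0.384598 = 0.454095
d₂ = d₁ − σ√T = 0.454095 − 0.384598 = 0.069497
e^{−rT} = 0.977997
N(d₁) = 0.675120,  N(d₂) = 0.527703
Call price V = S·N(d₁) − K·e^{−rT}·N(d₂) = 139.425738 − 98.542654 = 40.883083
φ(d₁) = (1/√(2π))·e^{−d₁²/2} = 0.359860
ν = S·φ(d₁)·√T = 55.565065

price = 40.883083
ν = 55.565065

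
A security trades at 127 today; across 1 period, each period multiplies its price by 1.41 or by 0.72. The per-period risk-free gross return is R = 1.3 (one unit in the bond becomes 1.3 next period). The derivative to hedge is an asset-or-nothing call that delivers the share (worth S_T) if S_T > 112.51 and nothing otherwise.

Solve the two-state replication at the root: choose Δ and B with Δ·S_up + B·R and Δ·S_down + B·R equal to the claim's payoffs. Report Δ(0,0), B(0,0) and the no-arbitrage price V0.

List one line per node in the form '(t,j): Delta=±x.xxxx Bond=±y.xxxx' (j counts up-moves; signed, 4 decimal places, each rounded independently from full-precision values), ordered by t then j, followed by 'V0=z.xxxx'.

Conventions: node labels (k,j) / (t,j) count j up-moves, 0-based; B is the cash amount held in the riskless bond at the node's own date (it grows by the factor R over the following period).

(0,0): Delta=2.0435 Bond=-143.7351
V0=115.7866

Risk-neutral probability p* = (R−d)/(u−d) = (1.3−0.72)/(1.41−0.72) = 0.8406.
Expiry values: V(1,0)=0.0000, V(1,1)=179.0700
Node (0,0) S=127.0000: V=(p*·179.0700+(1−p*)·0.0000)/1.3=115.7866; Δ=(179.0700−0.0000)/(179.0700−91.4400)=2.0435; B=V−Δ·S=-143.7351
Verification: the root portfolio costs Δ(0,0)·S0 + B(0,0) = 115.7866, matching V0.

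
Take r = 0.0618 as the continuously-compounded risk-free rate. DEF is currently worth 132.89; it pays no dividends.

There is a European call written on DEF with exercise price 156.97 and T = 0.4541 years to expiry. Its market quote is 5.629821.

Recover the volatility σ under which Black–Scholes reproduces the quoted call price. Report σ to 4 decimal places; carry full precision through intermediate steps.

sigma = 0.3458

At σ = 0.3458 the Black–Scholes value reproduces the quote:
σ√T = 0.3458·√0.4541 = 0.233024
d₁ = (ln(S/K) + (r+σ²/2)T) / (σ√T) = (ln(132.89/156.97) + (0.0618+0.3458²/2)·0.4541) / 0.233024 = (-0.166533 + 0.055213) / 0.233024 = -0.477717
d₂ = d₁ − σ√T = -0.477717 − 0.233024 = -0.710741
e^{−rT} = 0.972327
N(d₁) = 0.316426,  N(d₂) = 0.238622
V = S·N(d₁) − K·e^{−rT}·N(d₂) = 42.049837 − 36.420016 = 5.629821 (matching the quote); vega is positive throughout, so no other σ reproduces this price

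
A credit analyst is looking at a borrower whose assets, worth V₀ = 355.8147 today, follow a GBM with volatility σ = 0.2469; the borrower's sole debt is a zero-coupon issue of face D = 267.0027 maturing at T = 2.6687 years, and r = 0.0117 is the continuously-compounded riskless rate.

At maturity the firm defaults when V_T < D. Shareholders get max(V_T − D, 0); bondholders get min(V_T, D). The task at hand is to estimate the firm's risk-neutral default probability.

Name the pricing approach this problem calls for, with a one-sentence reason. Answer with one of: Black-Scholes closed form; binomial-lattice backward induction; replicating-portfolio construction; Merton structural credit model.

Key observation: the asked-for credit quantity lives on the firm's capital structure — asset value, asset volatility, debt face 267.0027 — which is the structural model's domain.

framework: Merton structural credit model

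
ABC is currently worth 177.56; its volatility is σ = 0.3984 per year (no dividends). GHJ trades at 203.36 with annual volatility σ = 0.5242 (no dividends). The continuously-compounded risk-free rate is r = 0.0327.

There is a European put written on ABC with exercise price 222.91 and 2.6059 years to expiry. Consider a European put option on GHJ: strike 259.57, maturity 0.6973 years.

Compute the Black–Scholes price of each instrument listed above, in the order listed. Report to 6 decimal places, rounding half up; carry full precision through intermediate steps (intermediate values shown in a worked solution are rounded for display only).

price(ABC put K=222.91) = 62.909600
price(GHJ put K=259.57) = 69.621666

[ABC put K=222.91]
σ√T = 0.3984·√2.6059 = 0.643129
d₁ = (ln(S/K) + (r+σ²/2)T) / (σ√T) = (ln(177.56/222.91) + (0.0327+0.3984²/2)·2.6059) / 0.643129 = (-0.227460 + 0.292020) / 0.643129 = 0.100386
d₂ = d₁ − σ√T = 0.100386 − 0.643129 = -0.542743
e^{−rT} = 0.918317
N(−d₁) = 0.460019,  N(−d₂) = 0.706347
price = K·e^{−rT}·N(−d₂) − S·N(−d₁) = 144.590585 − 81.680985 = 62.909600
[GHJ put K=259.57]
σ√T = 0.5242·√0.6973 = 0.437731
d₁ = (ln(S/K) + (r+σ²/2)T) / (σ√T) = (ln(203.36/259.57) + (0.0327+0.5242²/2)·0.6973) / 0.437731 = (-0.244049 + 0.118606) / 0.437731 = -0.286576
d₂ = d₁ − σ√T = -0.286576 − 0.437731 = -0.724306
e^{−rT} = 0.977456
N(−d₁) = 0.612781,  N(−d₂) = 0.765561
price = K·e^{−rT}·N(−d₂) − S·N(−d₁) = 194.236880 − 124.615214 = 69.621666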